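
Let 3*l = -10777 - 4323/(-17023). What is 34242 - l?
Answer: 1932157246/51069 ≈ 37834.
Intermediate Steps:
l = -183452548/51069 (l = (-10777 - 4323/(-17023))/3 = (-10777 - 4323*(-1)/17023)/3 = (-10777 - 1*(-4323/17023))/3 = (-10777 + 4323/17023)/3 = (⅓)*(-183452548/17023) = -183452548/51069 ≈ -3592.3)
34242 - l = 34242 - 1*(-183452548/51069) = 34242 + 183452548/51069 = 1932157246/51069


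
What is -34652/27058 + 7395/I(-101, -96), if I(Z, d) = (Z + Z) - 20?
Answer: -34631109/1001146 ≈ -34.591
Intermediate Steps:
I(Z, d) = -20 + 2*Z (I(Z, d) = 2*Z - 20 = -20 + 2*Z)
-34652/27058 + 7395/I(-101, -96) = -34652/27058 + 7395/(-20 + 2*(-101)) = -34652*1/27058 + 7395/(-20 - 202) = -17326/13529 + 7395/(-222) = -17326/13529 + 7395*(-1/222) = -17326/13529 - 2465/74 = -34631109/1001146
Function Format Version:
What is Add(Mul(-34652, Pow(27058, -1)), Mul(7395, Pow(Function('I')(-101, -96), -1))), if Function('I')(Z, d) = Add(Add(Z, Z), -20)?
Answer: Rational(-34631109, 1001146) ≈ -34.591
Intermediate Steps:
Function('I')(Z, d) = Add(-20, Mul(2, Z)) (Function('I')(Z, d) = Add(Mul(2, Z), -20) = Add(-20, Mul(2, Z)))
Add(Mul(-34652, Pow(27058, -1)), Mul(7395, Pow(Function('I')(-101, -96), -1))) = Add(Mul(-34652, Pow(27058, -1)), Mul(7395, Pow(Add(-20, Mul(2, -101)), -1))) = Add(Mul(-34652, Rational(1, 27058)), Mul(7395, Pow(Add(-20, -202), -1))) = Add(Rational(-17326, 13529), Mul(7395, Pow(-222, -1))) = Add(Rational(-17326, 13529), Mul(7395, Rational(-1, 222))) = Add(Rational(-17326, 13529), Rational(-2465, 74)) = Rational(-34631109, 1001146)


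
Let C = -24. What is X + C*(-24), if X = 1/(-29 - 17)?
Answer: 26495/46 ≈ 575.98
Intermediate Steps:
X = -1/46 (X = 1/(-46) = -1/46 ≈ -0.021739)
X + C*(-24) = -1/46 - 24*(-24) = -1/46 + 576 = 26495/46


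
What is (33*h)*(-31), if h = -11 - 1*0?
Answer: 11253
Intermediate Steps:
h = -11 (h = -11 + 0 = -11)
(33*h)*(-31) = (33*(-11))*(-31) = -363*(-31) = 11253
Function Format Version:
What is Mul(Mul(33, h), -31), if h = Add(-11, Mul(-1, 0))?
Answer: 11253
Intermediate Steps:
h = -11 (h = Add(-11, 0) = -11)
Mul(Mul(33, h), -31) = Mul(Mul(33, -11), -31) = Mul(-363, -31) = 11253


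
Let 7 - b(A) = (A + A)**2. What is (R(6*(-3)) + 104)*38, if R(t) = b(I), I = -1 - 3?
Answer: 1786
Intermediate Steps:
I = -4
b(A) = 7 - 4*A**2 (b(A) = 7 - (A + A)**2 = 7 - (2*A)**2 = 7 - 4*A**2)
R(t) = -57 (R(t) = 7 - 4*(-4)**2 = 7 - 4*16 = 7 - 64 = -57)
(R(6*(-3)) + 104)*38 = (-57 + 104)*38 = 47*38 = 1786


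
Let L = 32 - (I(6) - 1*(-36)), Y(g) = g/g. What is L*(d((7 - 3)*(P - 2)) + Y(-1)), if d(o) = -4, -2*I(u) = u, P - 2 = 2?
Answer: 3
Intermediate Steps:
P = 4 (P = 2 + 2 = 4)
I(u) = -u/2
Y(g) = 1
L = -1 (L = 32 - (-½*6 - 1*(-36)) = 32 - (-3 + 36) = 32 - 1*33 = 32 - 33 = -1)
L*(d((7 - 3)*(P - 2)) + Y(-1)) = -(-4 + 1) = -1*(-3) = 3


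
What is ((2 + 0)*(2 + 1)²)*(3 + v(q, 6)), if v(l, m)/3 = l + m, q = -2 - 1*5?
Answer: 0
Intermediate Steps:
q = -7 (q = -2 - 5 = -7)
v(l, m) = 3*l + 3*m (v(l, m) = 3*(l + m) = 3*l + 3*m)
((2 + 0)*(2 + 1)²)*(3 + v(q, 6)) = ((2 + 0)*(2 + 1)²)*(3 + (3*(-7) + 3*6)) = (2*3²)*(3 + (-21 + 18)) = (2*9)*(3 - 3) = 18*0 = 0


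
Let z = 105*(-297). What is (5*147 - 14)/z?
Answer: -103/4455 ≈ -0.023120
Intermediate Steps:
z = -31185
(5*147 - 14)/z = (5*147 - 14)/(-31185) = (735 - 14)*(-1/31185) = 721*(-1/31185) = -103/4455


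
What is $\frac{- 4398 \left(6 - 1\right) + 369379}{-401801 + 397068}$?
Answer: $- \frac{347389}{4733} \approx -73.397$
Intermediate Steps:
$\frac{- 4398 \left(6 - 1\right) + 369379}{-401801 + 397068} = \frac{\left(-4398\right) 5 + 369379}{-4733} = \left(-21990 + 369379\right) \left(- \frac{1}{4733}\right) = 347389 \left(- \frac{1}{4733}\right) = - \frac{347389}{4733}$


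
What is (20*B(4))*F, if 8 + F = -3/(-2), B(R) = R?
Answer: -520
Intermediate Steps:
F = -13/2 (F = -8 - 3/(-2) = -8 - 3*(-½) = -8 + 3/2 = -13/2 ≈ -6.5000)
(20*B(4))*F = (20*4)*(-13/2) = 80*(-13/2) = -520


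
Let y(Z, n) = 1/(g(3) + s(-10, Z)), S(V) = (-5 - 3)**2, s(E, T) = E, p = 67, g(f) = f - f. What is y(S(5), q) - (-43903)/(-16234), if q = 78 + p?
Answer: -113816/40585 ≈ -2.8044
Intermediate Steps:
g(f) = 0
S(V) = 64 (S(V) = (-8)**2 = 64)
q = 145 (q = 78 + 67 = 145)
y(Z, n) = -1/10 (y(Z, n) = 1/(0 - 10) = 1/(-10) = -1/10)
y(S(5), q) - (-43903)/(-16234) = -1/10 - (-43903)/(-16234) = -1/10 - (-43903)*(-1)/16234 = -1/10 - 1*43903/16234 = -1/10 - 43903/16234 = -113816/40585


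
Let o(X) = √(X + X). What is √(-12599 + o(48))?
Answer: √(-12599 + 4*√6) ≈ 112.2*I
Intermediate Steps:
o(X) = √2*√X (o(X) = √(2*X) = √2*√X)
√(-12599 + o(48)) = √(-12599 + √2*√48) = √(-12599 + √2*(4*√3)) = √(-12599 + 4*√6)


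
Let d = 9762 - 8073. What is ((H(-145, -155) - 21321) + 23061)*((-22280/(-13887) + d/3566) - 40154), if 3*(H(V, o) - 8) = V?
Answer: -10138673210694655/148563126 ≈ -6.8245e+7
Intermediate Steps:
H(V, o) = 8 + V/3
d = 1689
((H(-145, -155) - 21321) + 23061)*((-22280/(-13887) + d/3566) - 40154) = (((8 + (⅓)*(-145)) - 21321) + 23061)*((-22280/(-13887) + 1689/3566) - 40154) = (((8 - 145/3) - 21321) + 23061)*((-22280*(-1/13887) + 1689*(1/3566)) - 40154) = ((-121/3 - 21321) + 23061)*((22280/13887 + 1689/3566) - 40154) = (-64084/3 + 23061)*(102905623/49521042 - 40154) = (5099/3)*(-1988365014845/49521042) = -10138673210694655/148563126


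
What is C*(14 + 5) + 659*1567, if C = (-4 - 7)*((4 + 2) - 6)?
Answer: 1032653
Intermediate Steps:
C = 0 (C = -11*(6 - 6) = -11*0 = 0)
C*(14 + 5) + 659*1567 = 0*(14 + 5) + 659*1567 = 0*19 + 1032653 = 0 + 1032653 = 1032653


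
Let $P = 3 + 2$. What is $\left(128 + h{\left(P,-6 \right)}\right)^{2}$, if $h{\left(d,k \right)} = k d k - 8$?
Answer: $90000$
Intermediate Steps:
$P = 5$
$h{\left(d,k \right)} = -8 + d k^{2}$ ($h{\left(d,k \right)} = d k k - 8 = d k^{2} - 8 = -8 + d k^{2}$)
$\left(128 + h{\left(P,-6 \right)}\right)^{2} = \left(128 - \left(8 - 5 \left(-6\right)^{2}\right)\right)^{2} = \left(128 + \left(-8 + 5 \cdot 36\right)\right)^{2} = \left(128 + \left(-8 + 180\right)\right)^{2} = \left(128 + 172\right)^{2} = 300^{2} = 90000$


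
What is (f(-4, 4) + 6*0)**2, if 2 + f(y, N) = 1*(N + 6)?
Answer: 64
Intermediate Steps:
f(y, N) = 4 + N (f(y, N) = -2 + 1*(N + 6) = -2 + 1*(6 + N) = -2 + (6 + N) = 4 + N)
(f(-4, 4) + 6*0)**2 = ((4 + 4) + 6*0)**2 = (8 + 0)**2 = 8**2 = 64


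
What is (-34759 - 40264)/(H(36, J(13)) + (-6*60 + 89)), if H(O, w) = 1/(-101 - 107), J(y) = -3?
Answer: 15604784/56369 ≈ 276.83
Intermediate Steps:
H(O, w) = -1/208 (H(O, w) = 1/(-208) = -1/208)
(-34759 - 40264)/(H(36, J(13)) + (-6*60 + 89)) = (-34759 - 40264)/(-1/208 + (-6*60 + 89)) = -75023/(-1/208 + (-360 + 89)) = -75023/(-1/208 - 271) = -75023/(-56369/208) = -75023*(-208/56369) = 15604784/56369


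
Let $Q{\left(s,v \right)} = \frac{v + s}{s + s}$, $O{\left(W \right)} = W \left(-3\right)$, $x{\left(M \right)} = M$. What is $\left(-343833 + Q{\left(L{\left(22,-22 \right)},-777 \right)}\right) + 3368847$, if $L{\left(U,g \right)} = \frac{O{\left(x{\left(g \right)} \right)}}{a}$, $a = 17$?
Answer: $\frac{133096235}{44} \approx 3.0249 \cdot 10^{6}$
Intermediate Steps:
$O{\left(W \right)} = - 3 W$
$L{\left(U,g \right)} = - \frac{3 g}{17}$ ($L{\left(U,g \right)} = \frac{\left(-3\right) g}{17} = - 3 g \frac{1}{17} = - \frac{3 g}{17}$)
$Q{\left(s,v \right)} = \frac{s + v}{2 s}$
$\left(-343833 + Q{\left(L{\left(22,-22 \right)},-777 \right)}\right) + 3368847 = \left(-343833 + \frac{\left(- \frac{3}{17}\right) \left(-22\right) - 777}{2 \left(\left(- \frac{3}{17}\right) \left(-22\right)\right)}\right) + 3368847 = \left(-343833 + \frac{\frac{66}{17} - 777}{2 \cdot \frac{66}{17}}\right) + 3368847 = \left(-343833 + \frac{1}{2} \cdot \frac{17}{66} \left(- \frac{13143}{17}\right)\right) + 3368847 = \left(-343833 - \frac{4381}{44}\right) + 3368847 = - \frac{15133033}{44} + 3368847 = \frac{133096235}{44}$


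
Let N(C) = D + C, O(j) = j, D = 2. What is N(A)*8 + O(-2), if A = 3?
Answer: 38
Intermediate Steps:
N(C) = 2 + C
N(A)*8 + O(-2) = (2 + 3)*8 - 2 = 5*8 - 2 = 40 - 2 = 38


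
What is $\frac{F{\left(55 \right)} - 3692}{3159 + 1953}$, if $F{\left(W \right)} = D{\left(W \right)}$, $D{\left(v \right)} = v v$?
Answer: $- \frac{667}{5112} \approx -0.13048$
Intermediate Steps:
$D{\left(v \right)} = v^{2}$
$F{\left(W \right)} = W^{2}$
$\frac{F{\left(55 \right)} - 3692}{3159 + 1953} = \frac{55^{2} - 3692}{3159 + 1953} = \frac{3025 - 3692}{5112} = \left(-667\right) \frac{1}{5112} = - \frac{667}{5112}$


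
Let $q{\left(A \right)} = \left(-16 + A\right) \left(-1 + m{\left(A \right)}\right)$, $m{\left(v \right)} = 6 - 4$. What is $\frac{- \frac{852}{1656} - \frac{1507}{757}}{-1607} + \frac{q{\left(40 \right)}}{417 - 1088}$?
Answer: $- \frac{3853435265}{112645374402} \approx -0.034209$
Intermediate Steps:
$m{\left(v \right)} = 2$ ($m{\left(v \right)} = 6 - 4 = 2$)
$q{\left(A \right)} = -16 + A$ ($q{\left(A \right)} = \left(-16 + A\right) \left(-1 + 2\right) = \left(-16 + A\right) 1 = -16 + A$)
$\frac{- \frac{852}{1656} - \frac{1507}{757}}{-1607} + \frac{q{\left(40 \right)}}{417 - 1088} = \frac{- \frac{852}{1656} - \frac{1507}{757}}{-1607} + \frac{-16 + 40}{417 - 1088} = \left(\left(-852\right) \frac{1}{1656} - \frac{1507}{757}\right) \left(- \frac{1}{1607}\right) + \frac{24}{-671} = \left(- \frac{71}{138} - \frac{1507}{757}\right) \left(- \frac{1}{1607}\right) + 24 \left(- \frac{1}{671}\right) = \left(- \frac{261713}{104466}\right) \left(- \frac{1}{1607}\right) - \frac{24}{671} = \frac{261713}{167876862} - \frac{24}{671} = - \frac{3853435265}{112645374402}$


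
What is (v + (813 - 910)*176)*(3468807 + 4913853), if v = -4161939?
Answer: -35031228349260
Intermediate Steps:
(v + (813 - 910)*176)*(3468807 + 4913853) = (-4161939 + (813 - 910)*176)*(3468807 + 4913853) = (-4161939 - 97*176)*8382660 = (-4161939 - 17072)*8382660 = -4179011*8382660 = -35031228349260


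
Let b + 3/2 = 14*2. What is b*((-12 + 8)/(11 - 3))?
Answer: -53/4 ≈ -13.250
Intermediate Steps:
b = 53/2 (b = -3/2 + 14*2 = -3/2 + 28 = 53/2 ≈ 26.500)
b*((-12 + 8)/(11 - 3)) = 53*((-12 + 8)/(11 - 3))/2 = 53*(-4/8)/2 = 53*(-4*⅛)/2 = (53/2)*(-½) = -53/4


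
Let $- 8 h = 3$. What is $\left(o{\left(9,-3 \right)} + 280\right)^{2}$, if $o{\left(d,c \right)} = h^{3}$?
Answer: $\frac{20544348889}{262144} \approx 78371.0$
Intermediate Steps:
$h = - \frac{3}{8}$ ($h = \left(- \frac{1}{8}\right) 3 = - \frac{3}{8} \approx -0.375$)
$o{\left(d,c \right)} = - \frac{27}{512}$ ($o{\left(d,c \right)} = \left(- \frac{3}{8}\right)^{3} = - \frac{27}{512}$)
$\left(o{\left(9,-3 \right)} + 280\right)^{2} = \left(- \frac{27}{512} + 280\right)^{2} = \left(\frac{143333}{512}\right)^{2} = \frac{20544348889}{262144}$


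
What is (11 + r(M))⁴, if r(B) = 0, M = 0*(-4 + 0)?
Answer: 14641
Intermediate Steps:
M = 0 (M = 0*(-4) = 0)
(11 + r(M))⁴ = (11 + 0)⁴ = 11⁴ = 14641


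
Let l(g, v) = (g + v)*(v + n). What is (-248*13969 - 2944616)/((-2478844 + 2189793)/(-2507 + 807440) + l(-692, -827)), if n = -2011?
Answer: -303456331872/204117828775 ≈ -1.4867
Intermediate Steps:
l(g, v) = (-2011 + v)*(g + v) (l(g, v) = (g + v)*(v - 2011) = (g + v)*(-2011 + v) = (-2011 + v)*(g + v))
(-248*13969 - 2944616)/((-2478844 + 2189793)/(-2507 + 807440) + l(-692, -827)) = (-248*13969 - 2944616)/((-2478844 + 2189793)/(-2507 + 807440) + ((-827)**2 - 2011*(-692) - 2011*(-827) - 692*(-827))) = (-3464312 - 2944616)/(-289051/804933 + (683929 + 1391612 + 1663097 + 572284)) = -6408928/(-289051*1/804933 + 4310922) = -6408928/(-17003/47349 + 4310922) = -6408928/204117828775/47349 = -6408928*47349/204117828775 = -303456331872/204117828775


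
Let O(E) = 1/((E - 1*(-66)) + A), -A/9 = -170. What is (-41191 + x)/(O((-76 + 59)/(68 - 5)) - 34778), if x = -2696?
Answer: 4412003997/3496267055 ≈ 1.2619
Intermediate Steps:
A = 1530 (A = -9*(-170) = 1530)
O(E) = 1/(1596 + E) (O(E) = 1/((E - 1*(-66)) + 1530) = 1/((E + 66) + 1530) = 1/((66 + E) + 1530) = 1/(1596 + E))
(-41191 + x)/(O((-76 + 59)/(68 - 5)) - 34778) = (-41191 - 2696)/(1/(1596 + (-76 + 59)/(68 - 5)) - 34778) = -43887/(1/(1596 - 17/63) - 34778) = -43887/(1/(100531/63) - 34778) = -43887/(63/100531 - 34778) = -43887/(-3496267055/100531) = -43887*(-100531/3496267055) = 4412003997/3496267055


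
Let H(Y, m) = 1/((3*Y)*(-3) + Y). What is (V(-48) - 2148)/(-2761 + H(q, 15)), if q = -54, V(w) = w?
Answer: 948672/1192751 ≈ 0.79536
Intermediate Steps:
H(Y, m) = -1/(8*Y) (H(Y, m) = 1/(-9*Y + Y) = 1/(-8*Y) = -1/(8*Y))
(V(-48) - 2148)/(-2761 + H(q, 15)) = (-48 - 2148)/(-2761 - ⅛/(-54)) = -2196/(-2761 - ⅛*(-1/54)) = -2196/(-2761 + 1/432) = -2196/(-1192751/432) = -2196*(-432/1192751) = 948672/1192751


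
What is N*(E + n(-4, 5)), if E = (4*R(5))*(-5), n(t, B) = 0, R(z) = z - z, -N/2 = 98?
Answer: 0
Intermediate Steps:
N = -196 (N = -2*98 = -196)
R(z) = 0
E = 0 (E = (4*0)*(-5) = 0*(-5) = 0)
N*(E + n(-4, 5)) = -196*(0 + 0) = -196*0 = 0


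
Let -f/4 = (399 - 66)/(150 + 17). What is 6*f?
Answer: -7992/167 ≈ -47.856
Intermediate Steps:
f = -1332/167 (f = -4*(399 - 66)/(150 + 17) = -1332/167 ≈ -7.9761)
6*f = 6*(-1332/167) = -7992/167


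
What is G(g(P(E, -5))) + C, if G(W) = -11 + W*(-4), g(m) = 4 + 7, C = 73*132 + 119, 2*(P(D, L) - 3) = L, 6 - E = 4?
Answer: 9700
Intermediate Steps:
E = 2 (E = 6 - 1*4 = 6 - 4 = 2)
P(D, L) = 3 + L/2
C = 9755 (C = 9636 + 119 = 9755)
g(m) = 11
G(W) = -11 - 4*W
G(g(P(E, -5))) + C = (-11 - 4*11) + 9755 = (-11 - 44) + 9755 = -55 + 9755 = 9700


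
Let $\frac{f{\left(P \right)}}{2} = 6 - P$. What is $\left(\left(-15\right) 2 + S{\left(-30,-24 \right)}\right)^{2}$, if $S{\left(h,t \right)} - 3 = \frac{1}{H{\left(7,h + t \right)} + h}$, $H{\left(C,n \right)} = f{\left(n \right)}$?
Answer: $\frac{5900041}{8100} \approx 728.4$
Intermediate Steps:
$f{\left(P \right)} = 12 - 2 P$ ($f{\left(P \right)} = 2 \left(6 - P\right) = 12 - 2 P$)
$H{\left(C,n \right)} = 12 - 2 n$
$S{\left(h,t \right)} = 3 + \frac{1}{12 - h - 2 t}$ ($S{\left(h,t \right)} = 3 + \frac{1}{\left(12 - 2 \left(h + t\right)\right) + h} = 3 + \frac{1}{\left(12 - \left(2 h + 2 t\right)\right) + h} = 3 + \frac{1}{\left(12 - 2 h - 2 t\right) + h} = 3 + \frac{1}{12 - h - 2 t}$)
$\left(\left(-15\right) 2 + S{\left(-30,-24 \right)}\right)^{2} = \left(\left(-15\right) 2 + \frac{37 - -144 - -90}{12 - -30 - -48}\right)^{2} = \left(-30 + \frac{37 + 144 + 90}{12 + 30 + 48}\right)^{2} = \left(-30 + \frac{1}{90} \cdot 271\right)^{2} = \left(-30 + \frac{271}{90}\right)^{2} = \left(- \frac{2429}{90}\right)^{2} = \frac{5900041}{8100}$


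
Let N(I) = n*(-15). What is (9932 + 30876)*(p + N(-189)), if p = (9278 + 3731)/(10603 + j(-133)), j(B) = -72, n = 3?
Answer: -18807835888/10531 ≈ -1.7860e+6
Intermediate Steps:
N(I) = -45 (N(I) = 3*(-15) = -45)
p = 13009/10531 (p = (9278 + 3731)/(10603 - 72) = 13009/10531 ≈ 1.2353)
(9932 + 30876)*(p + N(-189)) = (9932 + 30876)*(13009/10531 - 45) = 40808*(-460886/10531) = -18807835888/10531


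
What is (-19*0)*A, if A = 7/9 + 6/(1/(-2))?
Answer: 0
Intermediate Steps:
A = -101/9 (A = 7*(⅑) + 6/(-½) = 7/9 + 6*(-2) = 7/9 - 12 = -101/9 ≈ -11.222)
(-19*0)*A = -19*0*(-101/9) = 0*(-101/9) = 0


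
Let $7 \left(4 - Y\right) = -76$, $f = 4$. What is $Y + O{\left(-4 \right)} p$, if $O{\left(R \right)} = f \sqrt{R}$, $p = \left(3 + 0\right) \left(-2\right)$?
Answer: $\frac{104}{7} - 48 i \approx 14.857 - 48.0 i$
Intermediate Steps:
$Y = \frac{104}{7}$ ($Y = 4 - - \frac{76}{7} = 4 + \frac{76}{7} = \frac{104}{7} \approx 14.857$)
$p = -6$ ($p = 3 \left(-2\right) = -6$)
$O{\left(R \right)} = 4 \sqrt{R}$
$Y + O{\left(-4 \right)} p = \frac{104}{7} + 4 \sqrt{-4} \left(-6\right) = \frac{104}{7} + 4 \cdot 2 i \left(-6\right) = \frac{104}{7} + 8 i \left(-6\right) = \frac{104}{7} - 48 i$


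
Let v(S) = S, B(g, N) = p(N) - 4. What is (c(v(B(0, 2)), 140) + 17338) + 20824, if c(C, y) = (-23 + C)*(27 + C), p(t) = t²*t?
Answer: 37573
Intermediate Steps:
p(t) = t³
B(g, N) = -4 + N³ (B(g, N) = N³ - 4 = -4 + N³)
(c(v(B(0, 2)), 140) + 17338) + 20824 = ((-621 + (-4 + 2³)² + 4*(-4 + 2³)) + 17338) + 20824 = ((-621 + (-4 + 8)² + 4*(-4 + 8)) + 17338) + 20824 = ((-621 + 4² + 4*4) + 17338) + 20824 = ((-621 + 16 + 16) + 17338) + 20824 = (-589 + 17338) + 20824 = 16749 + 20824 = 37573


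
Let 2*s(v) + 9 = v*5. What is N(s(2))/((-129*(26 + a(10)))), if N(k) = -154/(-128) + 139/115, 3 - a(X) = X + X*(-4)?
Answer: -5917/18672320 ≈ -0.00031689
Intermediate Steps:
s(v) = -9/2 + 5*v/2 (s(v) = -9/2 + (v*5)/2 = -9/2 + (5*v)/2 = -9/2 + 5*v/2)
a(X) = 3 + 3*X (a(X) = 3 - (X + X*(-4)) = 3 - (X - 4*X) = 3 - (-3)*X = 3 + 3*X)
N(k) = 17751/7360 (N(k) = -154*(-1/128) + 139*(1/115) = 77/64 + 139/115 = 17751/7360)
N(s(2))/((-129*(26 + a(10)))) = 17751/(7360*((-129*(26 + (3 + 3*10))))) = 17751/(7360*((-129*(26 + (3 + 30))))) = 17751/(7360*((-129*(26 + 33)))) = 17751/(7360*((-129*59))) = (17751/7360)/(-7611) = (17751/7360)*(-1/7611) = -5917/18672320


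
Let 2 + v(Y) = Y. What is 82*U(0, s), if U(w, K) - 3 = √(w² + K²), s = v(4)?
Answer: 410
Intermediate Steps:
v(Y) = -2 + Y
s = 2 (s = -2 + 4 = 2)
U(w, K) = 3 + √(K² + w²) (U(w, K) = 3 + √(w² + K²) = 3 + √(K² + w²))
82*U(0, s) = 82*(3 + √(2² + 0²)) = 82*(3 + √(4 + 0)) = 82*(3 + √4) = 82*(3 + 2) = 82*5 = 410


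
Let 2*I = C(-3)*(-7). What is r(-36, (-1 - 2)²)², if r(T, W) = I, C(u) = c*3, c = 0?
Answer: 0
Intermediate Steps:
C(u) = 0 (C(u) = 0*3 = 0)
I = 0 (I = (0*(-7))/2 = (½)*0 = 0)
r(T, W) = 0
r(-36, (-1 - 2)²)² = 0² = 0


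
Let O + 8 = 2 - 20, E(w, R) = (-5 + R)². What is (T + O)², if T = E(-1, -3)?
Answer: 1444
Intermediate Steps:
T = 64 (T = (-5 - 3)² = (-8)² = 64)
O = -26 (O = -8 + (2 - 20) = -8 - 18 = -26)
(T + O)² = (64 - 26)² = 38² = 1444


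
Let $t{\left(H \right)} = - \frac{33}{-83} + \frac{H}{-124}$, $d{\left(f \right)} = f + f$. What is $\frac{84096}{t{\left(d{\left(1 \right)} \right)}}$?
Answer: $\frac{432758016}{1963} \approx 2.2046 \cdot 10^{5}$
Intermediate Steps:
$d{\left(f \right)} = 2 f$
$t{\left(H \right)} = \frac{33}{83} - \frac{H}{124}$ ($t{\left(H \right)} = \left(-33\right) \left(- \frac{1}{83}\right) + H \left(- \frac{1}{124}\right) = \frac{33}{83} - \frac{H}{124}$)
$\frac{84096}{t{\left(d{\left(1 \right)} \right)}} = \frac{84096}{\frac{33}{83} - \frac{2 \cdot 1}{124}} = \frac{84096}{\frac{33}{83} - \frac{1}{62}} = \frac{84096}{\frac{1963}{5146}} = 84096 \cdot \frac{5146}{1963} = \frac{432758016}{1963}$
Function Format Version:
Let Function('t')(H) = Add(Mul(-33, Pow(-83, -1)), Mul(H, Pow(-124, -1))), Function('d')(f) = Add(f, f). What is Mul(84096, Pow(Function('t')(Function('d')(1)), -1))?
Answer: Rational(432758016, 1963) ≈ 2.2046e+5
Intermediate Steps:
Function('d')(f) = Mul(2, f)
Function('t')(H) = Add(Rational(33, 83), Mul(Rational(-1, 124), H)) (Function('t')(H) = Add(Mul(-33, Rational(-1, 83)), Mul(H, Rational(-1, 124))) = Add(Rational(33, 83), Mul(Rational(-1, 124), H)))
Mul(84096, Pow(Function('t')(Function('d')(1)), -1)) = Mul(84096, Pow(Add(Rational(33, 83), Mul(Rational(-1, 124), Mul(2, 1))), -1)) = Mul(84096, Pow(Add(Rational(33, 83), Mul(Rational(-1, 124), 2)), -1)) = Mul(84096, Pow(Add(Rational(33, 83), Rational(-1, 62)), -1)) = Mul(84096, Pow(Rational(1963, 5146), -1)) = Mul(84096, Rational(5146, 1963)) = Rational(432758016, 1963)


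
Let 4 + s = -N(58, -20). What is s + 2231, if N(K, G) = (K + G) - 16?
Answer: 2205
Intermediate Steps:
N(K, G) = -16 + G + K (N(K, G) = (G + K) - 16 = -16 + G + K)
s = -26 (s = -4 - (-16 - 20 + 58) = -4 - 1*22 = -4 - 22 = -26)
s + 2231 = -26 + 2231 = 2205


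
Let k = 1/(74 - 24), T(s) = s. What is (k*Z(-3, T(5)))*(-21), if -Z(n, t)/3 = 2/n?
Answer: -21/25 ≈ -0.84000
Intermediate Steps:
Z(n, t) = -6/n
k = 1/50 ≈ 0.020000
(k*Z(-3, T(5)))*(-21) = ((-6/(-3))/50)*(-21) = ((-6*(-⅓))/50)*(-21) = ((1/50)*2)*(-21) = (1/25)*(-21) = -21/25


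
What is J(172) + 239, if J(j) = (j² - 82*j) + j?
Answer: 15891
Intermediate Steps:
J(j) = j² - 81*j
J(172) + 239 = 172*(-81 + 172) + 239 = 172*91 + 239 = 15652 + 239 = 15891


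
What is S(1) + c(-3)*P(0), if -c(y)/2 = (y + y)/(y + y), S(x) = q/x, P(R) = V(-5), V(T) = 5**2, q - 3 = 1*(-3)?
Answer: -50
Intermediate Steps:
q = 0 (q = 3 + 1*(-3) = 3 - 3 = 0)
V(T) = 25
P(R) = 25
S(x) = 0 (S(x) = 0/x = 0)
c(y) = -2 (c(y) = -2*(y + y)/(y + y) = -2*2*y/(2*y) = -2*2*y*1/(2*y) = -2*1 = -2)
S(1) + c(-3)*P(0) = 0 - 2*25 = 0 - 50 = -50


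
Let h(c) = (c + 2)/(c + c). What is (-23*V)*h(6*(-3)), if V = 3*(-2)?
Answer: 184/3 ≈ 61.333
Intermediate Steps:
V = -6
h(c) = (2 + c)/(2*c) (h(c) = (2 + c)/((2*c)) = (2 + c)*(1/(2*c)) = (2 + c)/(2*c))
(-23*V)*h(6*(-3)) = (-23*(-6))*((2 + 6*(-3))/(2*((6*(-3))))) = 138*((1/2)*(2 - 18)/(-18)) = 138*((1/2)*(-1/18)*(-16)) = 138*(4/9) = 184/3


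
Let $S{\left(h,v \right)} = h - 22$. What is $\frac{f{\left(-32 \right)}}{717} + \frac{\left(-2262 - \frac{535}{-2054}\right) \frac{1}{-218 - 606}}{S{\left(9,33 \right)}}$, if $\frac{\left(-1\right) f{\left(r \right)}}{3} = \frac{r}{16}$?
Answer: $- \frac{1066296611}{5258585072} \approx -0.20277$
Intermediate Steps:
$S{\left(h,v \right)} = -22 + h$
$f{\left(r \right)} = - \frac{3 r}{16}$ ($f{\left(r \right)} = - 3 \frac{r}{16} = - \frac{3 r}{16}$)
$\frac{f{\left(-32 \right)}}{717} + \frac{\left(-2262 - \frac{535}{-2054}\right) \frac{1}{-218 - 606}}{S{\left(9,33 \right)}} = \frac{\left(- \frac{3}{16}\right) \left(-32\right)}{717} + \frac{\left(-2262 - \frac{535}{-2054}\right) \frac{1}{-218 - 606}}{-22 + 9} = 6 \cdot \frac{1}{717} + \frac{\left(-2262 - - \frac{535}{2054}\right) \frac{1}{-824}}{-13} = \frac{2}{239} + \left(-2262 + \frac{535}{2054}\right) \left(- \frac{1}{824}\right) \left(- \frac{1}{13}\right) = \frac{2}{239} + \left(- \frac{4645613}{2054}\right) \left(- \frac{1}{824}\right) \left(- \frac{1}{13}\right) = \frac{2}{239} + \frac{4645613}{1692496} \left(- \frac{1}{13}\right) = \frac{2}{239} - \frac{4645613}{22002448} = - \frac{1066296611}{5258585072}$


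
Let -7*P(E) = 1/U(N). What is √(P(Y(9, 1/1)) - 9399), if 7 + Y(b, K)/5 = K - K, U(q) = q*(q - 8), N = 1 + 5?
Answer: I*√16579815/42 ≈ 96.948*I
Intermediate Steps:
N = 6
U(q) = q*(-8 + q)
Y(b, K) = -35 (Y(b, K) = -35 + 5*(K - K) = -35 + 5*0 = -35 + 0 = -35)
P(E) = 1/84 (P(E) = -1/(6*(-8 + 6))/7 = -1/(7*(6*(-2))) = -⅐/(-12) = -⅐*(-1/12) = 1/84)
√(P(Y(9, 1/1)) - 9399) = √(1/84 - 9399) = √(-789515/84) = I*√16579815/42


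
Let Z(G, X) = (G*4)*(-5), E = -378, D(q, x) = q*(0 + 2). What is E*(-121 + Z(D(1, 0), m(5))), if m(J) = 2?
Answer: 60858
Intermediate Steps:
D(q, x) = 2*q (D(q, x) = q*2 = 2*q)
Z(G, X) = -20*G (Z(G, X) = (4*G)*(-5) = -20*G)
E*(-121 + Z(D(1, 0), m(5))) = -378*(-121 - 40) = -378*(-161) = 60858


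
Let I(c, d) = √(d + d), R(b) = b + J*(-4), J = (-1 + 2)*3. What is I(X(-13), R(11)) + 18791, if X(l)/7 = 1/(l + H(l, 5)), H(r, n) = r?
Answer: 18791 + I*√2 ≈ 18791.0 + 1.4142*I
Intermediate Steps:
J = 3 (J = 1*3 = 3)
R(b) = -12 + b (R(b) = b + 3*(-4) = b - 12 = -12 + b)
X(l) = 7/(2*l) (X(l) = 7/(l + l) = 7/((2*l)) = 7*(1/(2*l)) = 7/(2*l))
I(c, d) = √2*√d (I(c, d) = √(2*d) = √2*√d)
I(X(-13), R(11)) + 18791 = √2*√(-12 + 11) + 18791 = √2*√(-1) + 18791 = √2*I + 18791 = I*√2 + 18791 = 18791 + I*√2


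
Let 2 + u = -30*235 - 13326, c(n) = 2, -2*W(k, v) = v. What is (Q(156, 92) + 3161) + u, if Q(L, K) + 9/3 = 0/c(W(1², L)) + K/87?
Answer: -1498048/87 ≈ -17219.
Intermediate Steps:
W(k, v) = -v/2
Q(L, K) = -3 + K/87 (Q(L, K) = -3 + (0/2 + K/87) = -3 + (0*(½) + K*(1/87)) = -3 + (0 + K/87) = -3 + K/87)
u = -20378 (u = -2 + (-30*235 - 13326) = -2 + (-7050 - 13326) = -2 - 20376 = -20378)
(Q(156, 92) + 3161) + u = ((-3 + (1/87)*92) + 3161) - 20378 = ((-3 + 92/87) + 3161) - 20378 = (-169/87 + 3161) - 20378 = 274838/87 - 20378 = -1498048/87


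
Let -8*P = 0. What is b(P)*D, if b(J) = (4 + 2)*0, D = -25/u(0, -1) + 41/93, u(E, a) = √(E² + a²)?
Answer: 0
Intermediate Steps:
D = -2284/93 (D = -25/√(0² + (-1)²) + 41/93 = -25/√(0 + 1) + 41*(1/93) = -25/(√1) + 41/93 = -25/1 + 41/93 = -25*1 + 41/93 = -25 + 41/93 = -2284/93 ≈ -24.559)
P = 0 (P = -⅛*0 = 0)
b(J) = 0 (b(J) = 6*0 = 0)
b(P)*D = 0*(-2284/93) = 0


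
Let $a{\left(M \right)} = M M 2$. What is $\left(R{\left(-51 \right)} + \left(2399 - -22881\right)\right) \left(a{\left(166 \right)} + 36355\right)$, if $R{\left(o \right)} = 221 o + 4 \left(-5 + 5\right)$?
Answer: $1281361203$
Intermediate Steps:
$a{\left(M \right)} = 2 M^{2}$ ($a{\left(M \right)} = M^{2} \cdot 2 = 2 M^{2}$)
$R{\left(o \right)} = 221 o$ ($R{\left(o \right)} = 221 o + 4 \cdot 0 = 221 o + 0 = 221 o$)
$\left(R{\left(-51 \right)} + \left(2399 - -22881\right)\right) \left(a{\left(166 \right)} + 36355\right) = \left(221 \left(-51\right) + \left(2399 - -22881\right)\right) \left(2 \cdot 166^{2} + 36355\right) = \left(-11271 + \left(2399 + 22881\right)\right) \left(2 \cdot 27556 + 36355\right) = \left(-11271 + 25280\right) \left(55112 + 36355\right) = 14009 \cdot 91467 = 1281361203$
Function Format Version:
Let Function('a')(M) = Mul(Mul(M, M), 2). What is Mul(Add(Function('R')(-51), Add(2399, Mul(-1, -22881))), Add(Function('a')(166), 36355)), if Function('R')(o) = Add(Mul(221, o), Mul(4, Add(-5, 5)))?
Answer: 1281361203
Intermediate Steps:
Function('a')(M) = Mul(2, Pow(M, 2)) (Function('a')(M) = Mul(Pow(M, 2), 2) = Mul(2, Pow(M, 2)))
Function('R')(o) = Mul(221, o) (Function('R')(o) = Add(Mul(221, o), Mul(4, 0)) = Add(Mul(221, o), 0) = Mul(221, o))
Mul(Add(Function('R')(-51), Add(2399, Mul(-1, -22881))), Add(Function('a')(166), 36355)) = Mul(Add(Mul(221, -51), Add(2399, Mul(-1, -22881))), Add(Mul(2, Pow(166, 2)), 36355)) = Mul(Add(-11271, Add(2399, 22881)), Add(Mul(2, 27556), 36355)) = Mul(Add(-11271, 25280), Add(55112, 36355)) = Mul(14009, 91467) = 1281361203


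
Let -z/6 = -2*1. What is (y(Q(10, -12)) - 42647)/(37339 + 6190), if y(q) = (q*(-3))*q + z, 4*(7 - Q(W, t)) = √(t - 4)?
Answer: -42779/43529 + 42*I/43529 ≈ -0.98277 + 0.00096487*I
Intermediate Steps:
z = 12 (z = -(-12) = -6*(-2) = 12)
Q(W, t) = 7 - √(-4 + t)/4 (Q(W, t) = 7 - √(t - 4)/4 = 7 - √(-4 + t)/4)
y(q) = 12 - 3*q² (y(q) = (q*(-3))*q + 12 = (-3*q)*q + 12 = -3*q² + 12 = 12 - 3*q²)
(y(Q(10, -12)) - 42647)/(37339 + 6190) = ((12 - 3*(7 - √(-4 - 12)/4)²) - 42647)/(37339 + 6190) = ((12 - 3*(7 - I)²) - 42647)/43529 = ((12 - 3*(7 - I)²) - 42647)*(1/43529) = (-42635 - 3*(7 - I)²)*(1/43529) = -42635/43529 - 3*(7 - I)²/43529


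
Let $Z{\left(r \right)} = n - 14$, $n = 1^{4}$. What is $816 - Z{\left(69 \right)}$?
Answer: $829$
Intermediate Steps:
$n = 1$
$Z{\left(r \right)} = -13$ ($Z{\left(r \right)} = 1 - 14 = -13$)
$816 - Z{\left(69 \right)} = 816 - -13 = 816 + 13 = 829$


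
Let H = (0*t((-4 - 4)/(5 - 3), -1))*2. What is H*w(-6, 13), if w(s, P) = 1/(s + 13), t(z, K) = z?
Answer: 0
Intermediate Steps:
w(s, P) = 1/(13 + s)
H = 0 (H = (0*((-4 - 4)/(5 - 3)))*2 = (0*(-8/2))*2 = (0*(-8*½))*2 = (0*(-4))*2 = 0*2 = 0)
H*w(-6, 13) = 0/(13 - 6) = 0/7 = 0*(⅐) = 0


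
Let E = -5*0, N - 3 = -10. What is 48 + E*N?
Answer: 48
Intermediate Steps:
N = -7 (N = 3 - 10 = -7)
E = 0
48 + E*N = 48 + 0*(-7) = 48 + 0 = 48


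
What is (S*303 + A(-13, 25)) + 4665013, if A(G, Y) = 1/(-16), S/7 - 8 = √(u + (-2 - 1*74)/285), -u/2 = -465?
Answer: 74911695/16 + 707*√209190/5 ≈ 4.7467e+6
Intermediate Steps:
u = 930 (u = -2*(-465) = 930)
S = 56 + 7*√209190/15 (S = 56 + 7*√(930 + (-2 - 1*74)/285) = 56 + 7*√(930 + (-2 - 74)*(1/285)) = 56 + 7*√(930 - 76*1/285) = 56 + 7*√(930 - 4/15) = 56 + 7*√(13946/15) = 56 + 7*(√209190/15) = 56 + 7*√209190/15 ≈ 269.44)
A(G, Y) = -1/16
(S*303 + A(-13, 25)) + 4665013 = ((56 + 7*√209190/15)*303 - 1/16) + 4665013 = ((16968 + 707*√209190/5) - 1/16) + 4665013 = (271487/16 + 707*√209190/5) + 4665013 = 74911695/16 + 707*√209190/5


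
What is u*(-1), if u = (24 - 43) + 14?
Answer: 5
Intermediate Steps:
u = -5 (u = -19 + 14 = -5)
u*(-1) = -5*(-1) = 5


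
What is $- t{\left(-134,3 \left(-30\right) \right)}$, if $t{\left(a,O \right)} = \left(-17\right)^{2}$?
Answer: $-289$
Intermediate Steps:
$t{\left(a,O \right)} = 289$
$- t{\left(-134,3 \left(-30\right) \right)} = \left(-1\right) 289 = -289$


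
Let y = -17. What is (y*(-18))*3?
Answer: 918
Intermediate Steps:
(y*(-18))*3 = -17*(-18)*3 = 306*3 = 918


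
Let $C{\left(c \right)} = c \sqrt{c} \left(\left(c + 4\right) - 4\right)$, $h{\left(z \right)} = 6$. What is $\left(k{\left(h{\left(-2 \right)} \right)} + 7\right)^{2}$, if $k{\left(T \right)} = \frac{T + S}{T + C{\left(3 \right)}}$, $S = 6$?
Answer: $\frac{23841}{529} + \frac{3672 \sqrt{3}}{529} \approx 57.091$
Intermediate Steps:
$C{\left(c \right)} = c^{\frac{5}{2}}$ ($C{\left(c \right)} = c^{\frac{3}{2}} \left(\left(4 + c\right) - 4\right) = c^{\frac{3}{2}} c = c^{\frac{5}{2}}$)
$k{\left(T \right)} = \frac{6 + T}{T + 9 \sqrt{3}}$ ($k{\left(T \right)} = \frac{T + 6}{T + 3^{\frac{5}{2}}} = \frac{6 + T}{T + 9 \sqrt{3}}$)
$\left(k{\left(h{\left(-2 \right)} \right)} + 7\right)^{2} = \left(\frac{6 + 6}{6 + 9 \sqrt{3}} + 7\right)^{2} = \left(\frac{1}{6 + 9 \sqrt{3}} \cdot 12 + 7\right)^{2} = \left(\frac{12}{6 + 9 \sqrt{3}} + 7\right)^{2} = \left(7 + \frac{12}{6 + 9 \sqrt{3}}\right)^{2}$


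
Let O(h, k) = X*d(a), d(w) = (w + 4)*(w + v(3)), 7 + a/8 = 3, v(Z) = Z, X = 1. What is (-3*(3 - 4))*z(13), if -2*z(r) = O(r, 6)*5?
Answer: -6090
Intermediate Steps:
a = -32 (a = -56 + 8*3 = -56 + 24 = -32)
d(w) = (3 + w)*(4 + w) (d(w) = (w + 4)*(w + 3) = (4 + w)*(3 + w) = (3 + w)*(4 + w))
O(h, k) = 812 (O(h, k) = 1*(12 + (-32)**2 + 7*(-32)) = 1*(12 + 1024 - 224) = 1*812 = 812)
z(r) = -2030 (z(r) = -406*5 = -1/2*4060 = -2030)
(-3*(3 - 4))*z(13) = -3*(3 - 4)*(-2030) = -3*(-1)*(-2030) = 3*(-2030) = -6090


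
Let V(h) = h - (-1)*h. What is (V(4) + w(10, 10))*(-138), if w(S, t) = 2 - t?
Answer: 0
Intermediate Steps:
V(h) = 2*h (V(h) = h + h = 2*h)
(V(4) + w(10, 10))*(-138) = (2*4 + (2 - 1*10))*(-138) = (8 + (2 - 10))*(-138) = (8 - 8)*(-138) = 0*(-138) = 0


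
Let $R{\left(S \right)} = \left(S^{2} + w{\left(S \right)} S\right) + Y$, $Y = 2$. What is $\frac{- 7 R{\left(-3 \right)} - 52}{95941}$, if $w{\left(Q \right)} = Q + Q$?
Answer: $- \frac{255}{95941} \approx -0.0026579$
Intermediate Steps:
$w{\left(Q \right)} = 2 Q$
$R{\left(S \right)} = 2 + 3 S^{2}$ ($R{\left(S \right)} = \left(S^{2} + 2 S S\right) + 2 = \left(S^{2} + 2 S^{2}\right) + 2 = 3 S^{2} + 2 = 2 + 3 S^{2}$)
$\frac{- 7 R{\left(-3 \right)} - 52}{95941} = \frac{- 7 \left(2 + 3 \left(-3\right)^{2}\right) - 52}{95941} = \left(- 7 \left(2 + 3 \cdot 9\right) - 52\right) \frac{1}{95941} = \left(- 7 \left(2 + 27\right) - 52\right) \frac{1}{95941} = \left(\left(-7\right) 29 - 52\right) \frac{1}{95941} = \left(-203 - 52\right) \frac{1}{95941} = \left(-255\right) \frac{1}{95941} = - \frac{255}{95941}$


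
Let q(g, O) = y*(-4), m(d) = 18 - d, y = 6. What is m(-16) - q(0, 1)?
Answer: 58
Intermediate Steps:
q(g, O) = -24 (q(g, O) = 6*(-4) = -24)
m(-16) - q(0, 1) = (18 - 1*(-16)) - 1*(-24) = (18 + 16) + 24 = 34 + 24 = 58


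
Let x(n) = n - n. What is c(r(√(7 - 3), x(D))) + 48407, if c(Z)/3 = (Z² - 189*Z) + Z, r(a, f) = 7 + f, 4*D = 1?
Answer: 44606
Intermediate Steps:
D = ¼ (D = (¼)*1 = ¼ ≈ 0.25000)
x(n) = 0
c(Z) = -564*Z + 3*Z² (c(Z) = 3*((Z² - 189*Z) + Z) = 3*(Z² - 188*Z) = -564*Z + 3*Z²)
c(r(√(7 - 3), x(D))) + 48407 = 3*(7 + 0)*(-188 + (7 + 0)) + 48407 = 3*7*(-188 + 7) + 48407 = 3*7*(-181) + 48407 = -3801 + 48407 = 44606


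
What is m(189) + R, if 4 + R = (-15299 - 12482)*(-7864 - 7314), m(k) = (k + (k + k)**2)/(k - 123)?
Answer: 9276567999/22 ≈ 4.2166e+8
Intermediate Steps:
m(k) = (k + 4*k**2)/(-123 + k) (m(k) = (k + (2*k)**2)/(-123 + k) = (k + 4*k**2)/(-123 + k))
R = 421660014 (R = -4 + (-15299 - 12482)*(-7864 - 7314) = -4 - 27781*(-15178) = -4 + 421660018 = 421660014)
m(189) + R = 189*(1 + 4*189)/(-123 + 189) + 421660014 = 189*(1 + 756)/66 + 421660014 = 189*(1/66)*757 + 421660014 = 47691/22 + 421660014 = 9276567999/22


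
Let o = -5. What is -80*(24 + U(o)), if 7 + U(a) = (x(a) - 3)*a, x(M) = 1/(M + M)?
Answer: -2600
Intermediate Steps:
x(M) = 1/(2*M)
U(a) = -7 + a*(-3 + 1/(2*a)) (U(a) = -7 + (1/(2*a) - 3)*a = -7 + (-3 + 1/(2*a))*a = -7 + a*(-3 + 1/(2*a)))
-80*(24 + U(o)) = -80*(24 + (-13/2 - 3*(-5))) = -80*(24 + (-13/2 + 15)) = -80*(24 + 17/2) = -80*65/2 = -2600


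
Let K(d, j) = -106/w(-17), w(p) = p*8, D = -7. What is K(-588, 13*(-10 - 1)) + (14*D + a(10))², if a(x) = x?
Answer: 526645/68 ≈ 7744.8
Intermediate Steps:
w(p) = 8*p
K(d, j) = 53/68 (K(d, j) = -106/(8*(-17)) = -106/(-136) = -106*(-1/136) = 53/68)
K(-588, 13*(-10 - 1)) + (14*D + a(10))² = 53/68 + (14*(-7) + 10)² = 53/68 + (-98 + 10)² = 53/68 + (-88)² = 53/68 + 7744 = 526645/68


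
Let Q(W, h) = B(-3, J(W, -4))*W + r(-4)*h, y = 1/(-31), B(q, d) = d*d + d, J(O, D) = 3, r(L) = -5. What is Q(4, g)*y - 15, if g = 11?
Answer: -458/31 ≈ -14.774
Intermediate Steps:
B(q, d) = d + d**2 (B(q, d) = d**2 + d = d + d**2)
y = -1/31 ≈ -0.032258
Q(W, h) = -5*h + 12*W (Q(W, h) = (3*(1 + 3))*W - 5*h = (3*4)*W - 5*h = 12*W - 5*h = -5*h + 12*W)
Q(4, g)*y - 15 = (-5*11 + 12*4)*(-1/31) - 15 = (-55 + 48)*(-1/31) - 15 = -7*(-1/31) - 15 = 7/31 - 15 = -458/31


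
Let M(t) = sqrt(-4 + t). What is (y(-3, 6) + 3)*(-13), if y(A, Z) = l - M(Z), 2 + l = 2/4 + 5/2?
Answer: -52 + 13*sqrt(2) ≈ -33.615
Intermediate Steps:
l = 1 (l = -2 + (2/4 + 5/2) = -2 + (2*(1/4) + 5*(1/2)) = -2 + (1/2 + 5/2) = -2 + 3 = 1)
y(A, Z) = 1 - sqrt(-4 + Z)
(y(-3, 6) + 3)*(-13) = ((1 - sqrt(-4 + 6)) + 3)*(-13) = ((1 - sqrt(2)) + 3)*(-13) = (4 - sqrt(2))*(-13) = -52 + 13*sqrt(2)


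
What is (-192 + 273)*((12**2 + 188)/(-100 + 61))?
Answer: -8964/13 ≈ -689.54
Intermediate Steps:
(-192 + 273)*((12**2 + 188)/(-100 + 61)) = 81*((144 + 188)/(-39)) = 81*(332*(-1/39)) = 81*(-332/39) = -8964/13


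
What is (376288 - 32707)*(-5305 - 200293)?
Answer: -70639566438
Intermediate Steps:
(376288 - 32707)*(-5305 - 200293) = 343581*(-205598) = -70639566438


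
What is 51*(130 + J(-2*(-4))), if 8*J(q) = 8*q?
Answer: 7038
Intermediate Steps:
J(q) = q (J(q) = (8*q)/8 = q)
51*(130 + J(-2*(-4))) = 51*(130 - 2*(-4)) = 51*(130 + 8) = 51*138 = 7038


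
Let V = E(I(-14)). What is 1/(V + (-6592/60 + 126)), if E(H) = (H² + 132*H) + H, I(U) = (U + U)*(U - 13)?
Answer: 15/10081502 ≈ 1.4879e-6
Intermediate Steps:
I(U) = 2*U*(-13 + U) (I(U) = (2*U)*(-13 + U) = 2*U*(-13 + U))
E(H) = H² + 133*H
V = 672084 (V = (2*(-14)*(-13 - 14))*(133 + 2*(-14)*(-13 - 14)) = (2*(-14)*(-27))*(133 + 2*(-14)*(-27)) = 756*(133 + 756) = 756*889 = 672084)
1/(V + (-6592/60 + 126)) = 1/(672084 + (-6592/60 + 126)) = 1/(672084 + (-64*103/60 + 126)) = 1/(672084 + (-1648/15 + 126)) = 1/(672084 + 242/15) = 1/(10081502/15) = 15/10081502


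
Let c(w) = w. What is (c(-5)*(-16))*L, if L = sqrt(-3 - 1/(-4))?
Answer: 40*I*sqrt(11) ≈ 132.67*I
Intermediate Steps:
L = I*sqrt(11)/2 (L = sqrt(-3 - 1*(-1/4)) = sqrt(-3 + 1/4) = sqrt(-11/4) = I*sqrt(11)/2 ≈ 1.6583*I)
(c(-5)*(-16))*L = (-5*(-16))*(I*sqrt(11)/2) = 80*(I*sqrt(11)/2) = 40*I*sqrt(11)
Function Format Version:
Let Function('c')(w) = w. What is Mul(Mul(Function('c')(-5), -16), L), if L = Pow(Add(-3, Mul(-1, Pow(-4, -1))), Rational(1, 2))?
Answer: Mul(40, I, Pow(11, Rational(1, 2))) ≈ Mul(132.67, I)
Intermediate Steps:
L = Mul(Rational(1, 2), I, Pow(11, Rational(1, 2))) (L = Pow(Add(-3, Mul(-1, Rational(-1, 4))), Rational(1, 2)) = Pow(Add(-3, Rational(1, 4)), Rational(1, 2)) = Pow(Rational(-11, 4), Rational(1, 2)) = Mul(Rational(1, 2), I, Pow(11, Rational(1, 2))) ≈ Mul(1.6583, I))
Mul(Mul(Function('c')(-5), -16), L) = Mul(Mul(-5, -16), Mul(Rational(1, 2), I, Pow(11, Rational(1, 2)))) = Mul(80, Mul(Rational(1, 2), I, Pow(11, Rational(1, 2)))) = Mul(40, I, Pow(11, Rational(1, 2)))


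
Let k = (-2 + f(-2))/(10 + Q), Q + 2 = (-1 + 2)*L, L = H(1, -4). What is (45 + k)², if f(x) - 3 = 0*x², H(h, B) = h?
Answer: 164836/81 ≈ 2035.0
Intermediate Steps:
f(x) = 3 (f(x) = 3 + 0*x² = 3 + 0 = 3)
L = 1
Q = -1 (Q = -2 + (-1 + 2)*1 = -2 + 1*1 = -2 + 1 = -1)
k = ⅑ (k = (-2 + 3)/(10 - 1) = 1/9 = 1*(⅑) = ⅑ ≈ 0.11111)
(45 + k)² = (45 + ⅑)² = (406/9)² = 164836/81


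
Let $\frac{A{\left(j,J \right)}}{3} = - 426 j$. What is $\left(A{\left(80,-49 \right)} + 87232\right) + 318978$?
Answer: $303970$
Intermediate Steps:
$A{\left(j,J \right)} = - 1278 j$ ($A{\left(j,J \right)} = 3 \left(- 426 j\right) = - 1278 j$)
$\left(A{\left(80,-49 \right)} + 87232\right) + 318978 = \left(\left(-1278\right) 80 + 87232\right) + 318978 = \left(-102240 + 87232\right) + 318978 = -15008 + 318978 = 303970$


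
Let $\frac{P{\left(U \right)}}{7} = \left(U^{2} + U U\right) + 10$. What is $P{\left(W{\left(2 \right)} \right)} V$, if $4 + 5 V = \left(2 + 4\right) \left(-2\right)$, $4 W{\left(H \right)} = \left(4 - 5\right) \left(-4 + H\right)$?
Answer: $- \frac{1176}{5} \approx -235.2$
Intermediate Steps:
$W{\left(H \right)} = 1 - \frac{H}{4}$ ($W{\left(H \right)} = \frac{\left(4 - 5\right) \left(-4 + H\right)}{4} = \frac{\left(-1\right) \left(-4 + H\right)}{4} = \frac{4 - H}{4} = 1 - \frac{H}{4}$)
$P{\left(U \right)} = 70 + 14 U^{2}$ ($P{\left(U \right)} = 7 \left(\left(U^{2} + U U\right) + 10\right) = 7 \left(\left(U^{2} + U^{2}\right) + 10\right) = 7 \left(2 U^{2} + 10\right) = 7 \left(10 + 2 U^{2}\right) = 70 + 14 U^{2}$)
$V = - \frac{16}{5}$ ($V = - \frac{4}{5} + \frac{\left(2 + 4\right) \left(-2\right)}{5} = - \frac{4}{5} + \frac{6 \left(-2\right)}{5} = - \frac{4}{5} + \frac{1}{5} \left(-12\right) = - \frac{4}{5} - \frac{12}{5} = - \frac{16}{5} \approx -3.2$)
$P{\left(W{\left(2 \right)} \right)} V = \left(70 + 14 \left(1 - \frac{1}{2}\right)^{2}\right) \left(- \frac{16}{5}\right) = \left(70 + \frac{14}{4}\right) \left(- \frac{16}{5}\right) = \left(70 + 14 \cdot \frac{1}{4}\right) \left(- \frac{16}{5}\right) = \left(70 + \frac{7}{2}\right) \left(- \frac{16}{5}\right) = \frac{147}{2} \left(- \frac{16}{5}\right) = - \frac{1176}{5}$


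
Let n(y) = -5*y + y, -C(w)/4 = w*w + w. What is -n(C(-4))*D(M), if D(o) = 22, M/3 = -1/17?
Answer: -4224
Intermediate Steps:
M = -3/17 (M = 3*(-1/17) = -3/17 ≈ -0.17647)
C(w) = -4*w - 4*w² (C(w) = -4*(w*w + w) = -4*(w² + w) = -4*(w + w²) = -4*w - 4*w²)
n(y) = -4*y
-n(C(-4))*D(M) = -(-(-16)*(-4)*(1 - 4))*22 = -(-(-16)*(-4)*(-3))*22 = -(-4*(-48))*22 = -192*22 = -1*4224 = -4224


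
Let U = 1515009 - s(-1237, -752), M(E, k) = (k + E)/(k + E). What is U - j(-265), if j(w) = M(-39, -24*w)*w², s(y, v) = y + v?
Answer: 1446773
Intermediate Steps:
s(y, v) = v + y
M(E, k) = 1 (M(E, k) = (E + k)/(E + k) = 1)
U = 1516998 (U = 1515009 - (-752 - 1237) = 1515009 - 1*(-1989) = 1515009 + 1989 = 1516998)
j(w) = w² (j(w) = 1*w² = w²)
U - j(-265) = 1516998 - 1*(-265)² = 1516998 - 1*70225 = 1516998 - 70225 = 1446773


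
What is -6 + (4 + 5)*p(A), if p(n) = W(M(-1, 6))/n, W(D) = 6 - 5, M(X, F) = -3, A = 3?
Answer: -3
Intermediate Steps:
W(D) = 1
p(n) = 1/n
-6 + (4 + 5)*p(A) = -6 + (4 + 5)/3 = -6 + 9*(1/3) = -6 + 3 = -3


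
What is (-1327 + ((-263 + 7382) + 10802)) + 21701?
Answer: 38295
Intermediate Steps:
(-1327 + ((-263 + 7382) + 10802)) + 21701 = (-1327 + (7119 + 10802)) + 21701 = (-1327 + 17921) + 21701 = 16594 + 21701 = 38295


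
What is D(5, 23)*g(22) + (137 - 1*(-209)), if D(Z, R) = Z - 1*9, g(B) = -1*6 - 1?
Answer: 374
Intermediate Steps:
g(B) = -7 (g(B) = -6 - 1 = -7)
D(Z, R) = -9 + Z (D(Z, R) = Z - 9 = -9 + Z)
D(5, 23)*g(22) + (137 - 1*(-209)) = (-9 + 5)*(-7) + (137 - 1*(-209)) = -4*(-7) + (137 + 209) = 28 + 346 = 374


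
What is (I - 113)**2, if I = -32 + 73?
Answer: 5184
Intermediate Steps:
I = 41
(I - 113)**2 = (41 - 113)**2 = (-72)**2 = 5184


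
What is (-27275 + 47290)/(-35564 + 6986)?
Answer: -20015/28578 ≈ -0.70036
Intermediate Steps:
(-27275 + 47290)/(-35564 + 6986) = 20015/(-28578) = 20015*(-1/28578) = -20015/28578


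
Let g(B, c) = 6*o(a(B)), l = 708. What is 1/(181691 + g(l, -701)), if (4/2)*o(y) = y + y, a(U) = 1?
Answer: 1/181697 ≈ 5.5037e-6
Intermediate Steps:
o(y) = y (o(y) = (y + y)/2 = (2*y)/2 = y)
g(B, c) = 6 (g(B, c) = 6*1 = 6)
1/(181691 + g(l, -701)) = 1/(181691 + 6) = 1/181697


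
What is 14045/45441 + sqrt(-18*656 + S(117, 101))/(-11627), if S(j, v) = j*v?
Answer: 14833172/48031137 ≈ 0.30882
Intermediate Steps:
14045/45441 + sqrt(-18*656 + S(117, 101))/(-11627) = 14045/45441 + sqrt(-18*656 + 117*101)/(-11627) = 14045*(1/45441) + sqrt(-11808 + 11817)*(-1/11627) = 14045/45441 + sqrt(9)*(-1/11627) = 14045/45441 + 3*(-1/11627) = 14045/45441 - 3/11627 = 14833172/48031137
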